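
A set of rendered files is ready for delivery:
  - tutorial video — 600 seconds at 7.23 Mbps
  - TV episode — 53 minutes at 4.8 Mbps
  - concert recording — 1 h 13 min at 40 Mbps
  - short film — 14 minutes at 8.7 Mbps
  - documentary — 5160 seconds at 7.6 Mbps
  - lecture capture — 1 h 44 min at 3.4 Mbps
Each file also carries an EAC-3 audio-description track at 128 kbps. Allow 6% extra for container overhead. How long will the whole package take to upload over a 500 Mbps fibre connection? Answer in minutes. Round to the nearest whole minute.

Audio: 128 kbps = 0.128 Mbps.
tutorial video: 7.358 Mbps × 600 s × 1.06 = 4679.7 Mb
TV episode: 4.928 Mbps × 3180 s × 1.06 = 16611.3 Mb
concert recording: 40.128 Mbps × 4380 s × 1.06 = 186306.3 Mb
short film: 8.828 Mbps × 840 s × 1.06 = 7860.5 Mb
documentary: 7.728 Mbps × 5160 s × 1.06 = 42269.1 Mb
lecture capture: 3.528 Mbps × 6240 s × 1.06 = 23335.6 Mb
Total: 281062.4 Mb = 35132.8 MB.
At 500 Mbps: 281062.4 / 500 = 562 s ≈ 9.37 minutes.

9 minutes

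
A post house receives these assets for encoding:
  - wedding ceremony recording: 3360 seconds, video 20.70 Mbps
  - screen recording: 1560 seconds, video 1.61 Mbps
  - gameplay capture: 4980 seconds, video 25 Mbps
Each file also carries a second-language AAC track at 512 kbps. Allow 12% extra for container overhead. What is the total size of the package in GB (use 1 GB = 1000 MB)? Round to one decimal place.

28.2 GB

Audio: 512 kbps = 0.512 Mbps.
wedding ceremony recording: 21.212 Mbps × 3360 s × 1.12 = 79825.0 Mb
screen recording: 2.122 Mbps × 1560 s × 1.12 = 3707.6 Mb
gameplay capture: 25.512 Mbps × 4980 s × 1.12 = 142295.7 Mb
Total: 225828.3 Mb = 28228.5 MB.
= 28.23 GB.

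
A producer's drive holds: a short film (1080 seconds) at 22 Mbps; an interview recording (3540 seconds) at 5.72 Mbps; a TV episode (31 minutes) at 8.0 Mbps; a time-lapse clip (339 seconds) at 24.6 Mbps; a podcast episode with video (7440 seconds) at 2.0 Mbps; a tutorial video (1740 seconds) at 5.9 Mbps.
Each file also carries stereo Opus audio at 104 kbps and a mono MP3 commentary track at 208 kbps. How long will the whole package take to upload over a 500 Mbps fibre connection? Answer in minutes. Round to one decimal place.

3.2 minutes

Audio total: 104 + 208 = 312 kbps = 0.312 Mbps.
short film: 22.312 Mbps × 1080 s = 24097.0 Mb
interview recording: 6.032 Mbps × 3540 s = 21353.3 Mb
TV episode: 8.312 Mbps × 1860 s = 15460.3 Mb
time-lapse clip: 24.912 Mbps × 339 s = 8445.2 Mb
podcast episode with video: 2.312 Mbps × 7440 s = 17201.3 Mb
tutorial video: 6.212 Mbps × 1740 s = 10808.9 Mb
Total: 97365.9 Mb = 12170.7 MB.
At 500 Mbps: 97365.9 / 500 = 195 s ≈ 3.25 minutes.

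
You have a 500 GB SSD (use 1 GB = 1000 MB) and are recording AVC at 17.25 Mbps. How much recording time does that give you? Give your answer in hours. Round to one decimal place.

Capacity: 500 GB = 4,000,000 Mb.
Recording time: 4,000,000 / 17.250 = 231,884 s ≈ 64.4 hours.

64.4 hours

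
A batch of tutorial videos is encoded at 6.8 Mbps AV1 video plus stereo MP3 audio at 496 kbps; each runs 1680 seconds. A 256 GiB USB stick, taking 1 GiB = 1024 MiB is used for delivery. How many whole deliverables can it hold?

Audio: 496 kbps = 0.496 Mbps.
Total bitrate: 7.296 Mbps.
Per item: 7.296 Mbps × 1680 s = 12,257 Mb = 1,532 MB.
Capacity: 256 GiB = 2,199,023 Mb; 179.41 items → 179 complete.

179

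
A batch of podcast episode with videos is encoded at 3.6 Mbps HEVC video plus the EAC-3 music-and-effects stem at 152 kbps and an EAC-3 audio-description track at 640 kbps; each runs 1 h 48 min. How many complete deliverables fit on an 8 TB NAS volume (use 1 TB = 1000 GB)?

2248

1 h 48 min = 108 min = 6480 s
Audio total: 152 + 640 = 792 kbps = 0.792 Mbps.
Total bitrate: 4.392 Mbps.
Per item: 4.392 Mbps × 6480 s = 28,460 Mb = 3,558 MB.
Capacity: 8 TB = 64,000,000 Mb; 2248.76 items → 2248 complete.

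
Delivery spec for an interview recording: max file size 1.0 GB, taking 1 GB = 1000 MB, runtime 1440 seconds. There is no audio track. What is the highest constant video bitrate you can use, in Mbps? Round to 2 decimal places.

5.56 Mbps

Budget: 1.0 GB = 8000.0 Mb.
Total bitrate budget: 8000.0 Mb / 1440 s = 5.556 Mbps.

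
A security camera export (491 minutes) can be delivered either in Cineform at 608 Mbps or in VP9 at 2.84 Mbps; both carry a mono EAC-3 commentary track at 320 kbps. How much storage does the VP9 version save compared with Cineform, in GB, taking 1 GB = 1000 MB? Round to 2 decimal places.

491 min = 29460 s
Audio: 320 kbps = 0.320 Mbps.
Cineform: 608.320 Mbps × 29460 s = 17921107.2 Mb = 2240.138 GB.
VP9: 3.160 Mbps × 29460 s = 93093.6 Mb = 11.637 GB.
Saving: 2240.138 − 11.637 = 2228.502 GB.

2228.50 GB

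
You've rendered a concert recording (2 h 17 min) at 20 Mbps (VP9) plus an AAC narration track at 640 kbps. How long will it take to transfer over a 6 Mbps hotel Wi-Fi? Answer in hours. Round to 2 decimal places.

7.85 hours

2 h 17 min = 137 min = 8220 s
Audio: 640 kbps = 0.640 Mbps.
Total bitrate: 20.640 Mbps.
File: 20.640 Mbps × 8220 s = 169660.8 Mb.
At 6 Mbps: 169660.8 / 6 = 28276.8 s ≈ 7.85 hours.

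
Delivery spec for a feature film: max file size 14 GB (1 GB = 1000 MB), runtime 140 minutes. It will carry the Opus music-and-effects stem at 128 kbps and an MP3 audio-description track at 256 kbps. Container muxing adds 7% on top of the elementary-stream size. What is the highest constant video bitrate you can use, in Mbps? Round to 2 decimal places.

12.08 Mbps

Budget: 14 GB = 112000.0 Mb.
Stream payload after overhead: 112000.0 / 1.07 = 104672.9 Mb.
140 min = 8400 s
Total bitrate budget: 104672.9 Mb / 8400 s = 12.461 Mbps.
Audio total: 128 + 256 = 384 kbps = 0.384 Mbps.
Video: 12.461 − 0.384 = 12.077 Mbps.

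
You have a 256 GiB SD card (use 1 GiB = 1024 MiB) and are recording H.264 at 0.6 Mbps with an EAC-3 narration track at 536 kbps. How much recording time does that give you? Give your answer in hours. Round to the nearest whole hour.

Audio: 536 kbps = 0.536 Mbps.
Total bitrate: 0.6 + 0.536 = 1.136 Mbps.
Capacity: 256 GiB = 2,199,023 Mb.
Recording time: 2,199,023 / 1.136 = 1,935,760 s ≈ 538 hours.

538 hours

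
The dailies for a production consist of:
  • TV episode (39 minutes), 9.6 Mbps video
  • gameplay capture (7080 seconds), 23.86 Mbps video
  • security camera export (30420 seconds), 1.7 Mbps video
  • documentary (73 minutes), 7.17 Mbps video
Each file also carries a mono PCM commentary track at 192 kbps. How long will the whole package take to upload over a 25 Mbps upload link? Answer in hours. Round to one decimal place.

Audio: 192 kbps = 0.192 Mbps.
TV episode: 9.792 Mbps × 2340 s = 22913.3 Mb
gameplay capture: 24.052 Mbps × 7080 s = 170288.2 Mb
security camera export: 1.892 Mbps × 30420 s = 57554.6 Mb
documentary: 7.362 Mbps × 4380 s = 32245.6 Mb
Total: 283001.6 Mb = 35375.2 MB.
At 25 Mbps: 283001.6 / 25 = 11320 s ≈ 3.14 hours.

3.1 hours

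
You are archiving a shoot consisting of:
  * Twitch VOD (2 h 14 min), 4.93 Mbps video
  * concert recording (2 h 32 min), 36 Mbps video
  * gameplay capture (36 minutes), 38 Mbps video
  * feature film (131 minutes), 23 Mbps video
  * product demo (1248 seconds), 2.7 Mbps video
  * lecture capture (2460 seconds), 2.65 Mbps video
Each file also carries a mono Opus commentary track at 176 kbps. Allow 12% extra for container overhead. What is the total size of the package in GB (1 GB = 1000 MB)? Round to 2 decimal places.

Audio: 176 kbps = 0.176 Mbps.
Twitch VOD: 5.106 Mbps × 8040 s × 1.12 = 45978.5 Mb
concert recording: 36.176 Mbps × 9120 s × 1.12 = 369516.1 Mb
gameplay capture: 38.176 Mbps × 2160 s × 1.12 = 92355.4 Mb
feature film: 23.176 Mbps × 7860 s × 1.12 = 204023.0 Mb
product demo: 2.876 Mbps × 1248 s × 1.12 = 4020.0 Mb
lecture capture: 2.826 Mbps × 2460 s × 1.12 = 7786.2 Mb
Total: 723679.1 Mb = 90459.9 MB.
= 90.46 GB.

90.46 GB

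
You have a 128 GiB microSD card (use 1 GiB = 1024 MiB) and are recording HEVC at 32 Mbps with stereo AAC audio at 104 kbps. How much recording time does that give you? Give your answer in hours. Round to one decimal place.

Audio: 104 kbps = 0.104 Mbps.
Total bitrate: 32 + 0.104 = 32.104 Mbps.
Capacity: 128 GiB = 1,099,512 Mb.
Recording time: 1,099,512 / 32.104 = 34,248 s ≈ 9.51 hours.

9.5 hours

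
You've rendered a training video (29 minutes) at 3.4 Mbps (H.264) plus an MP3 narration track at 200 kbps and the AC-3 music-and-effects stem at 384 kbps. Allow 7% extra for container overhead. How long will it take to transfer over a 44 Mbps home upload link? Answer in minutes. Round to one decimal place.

2.8 minutes

29 min = 1740 s
Audio total: 200 + 384 = 584 kbps = 0.584 Mbps.
Total bitrate: 3.984 Mbps.
File: 3.984 Mbps × 1740 s = 6932.2 Mb.
With 7% container overhead: ×1.07. → 7417.4 Mb.
At 44 Mbps: 7417.4 / 44 = 168.6 s ≈ 2.81 minutes.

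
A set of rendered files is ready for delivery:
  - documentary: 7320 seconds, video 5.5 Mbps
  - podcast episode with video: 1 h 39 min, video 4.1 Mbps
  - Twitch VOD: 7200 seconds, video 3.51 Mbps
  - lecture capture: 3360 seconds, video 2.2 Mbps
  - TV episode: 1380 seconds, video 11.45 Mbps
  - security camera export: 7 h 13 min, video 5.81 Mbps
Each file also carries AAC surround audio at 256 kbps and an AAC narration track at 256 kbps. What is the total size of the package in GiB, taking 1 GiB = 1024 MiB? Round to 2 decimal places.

Audio total: 256 + 256 = 512 kbps = 0.512 Mbps.
documentary: 6.012 Mbps × 7320 s = 44007.8 Mb
podcast episode with video: 4.612 Mbps × 5940 s = 27395.3 Mb
Twitch VOD: 4.022 Mbps × 7200 s = 28958.4 Mb
lecture capture: 2.712 Mbps × 3360 s = 9112.3 Mb
TV episode: 11.962 Mbps × 1380 s = 16507.6 Mb
security camera export: 6.322 Mbps × 25980 s = 164245.6 Mb
Total: 290227.0 Mb = 36278.4 MB.
= 33.79 GiB.

33.79 GiB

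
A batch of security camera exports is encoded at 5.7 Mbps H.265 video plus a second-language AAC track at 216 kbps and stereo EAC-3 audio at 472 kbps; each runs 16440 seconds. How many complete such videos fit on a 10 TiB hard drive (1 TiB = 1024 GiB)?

837

Audio total: 216 + 472 = 688 kbps = 0.688 Mbps.
Total bitrate: 6.388 Mbps.
Per item: 6.388 Mbps × 16440 s = 105,019 Mb = 13,127 MB.
Capacity: 10 TiB = 87,960,930 Mb; 837.57 items → 837 complete.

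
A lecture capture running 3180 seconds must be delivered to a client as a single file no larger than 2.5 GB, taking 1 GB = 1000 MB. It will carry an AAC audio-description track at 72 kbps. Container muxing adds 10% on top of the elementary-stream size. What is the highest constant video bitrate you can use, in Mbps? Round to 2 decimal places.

Budget: 2.5 GB = 20000.0 Mb.
Stream payload after overhead: 20000.0 / 1.10 = 18181.8 Mb.
Total bitrate budget: 18181.8 Mb / 3180 s = 5.718 Mbps.
Audio: 72 kbps = 0.072 Mbps.
Video: 5.718 − 0.072 = 5.646 Mbps.

5.65 Mbps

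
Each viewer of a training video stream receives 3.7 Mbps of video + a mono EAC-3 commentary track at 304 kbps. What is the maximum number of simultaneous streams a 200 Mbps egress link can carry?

49

Audio: 304 kbps = 0.304 Mbps.
Per-viewer media rate: 4.004 Mbps.
200 Mbps = 200.0 Mbps; 200.0 / 4.004 = 49.95 → 49 viewers.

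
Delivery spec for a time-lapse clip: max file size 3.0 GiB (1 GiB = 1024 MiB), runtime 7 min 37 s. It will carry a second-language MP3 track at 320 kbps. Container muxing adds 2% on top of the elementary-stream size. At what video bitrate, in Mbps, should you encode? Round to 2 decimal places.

54.96 Mbps

Budget: 3.0 GiB = 25769.8 Mb.
Stream payload after overhead: 25769.8 / 1.02 = 25264.5 Mb.
7 min 37 s = 457 s
Total bitrate budget: 25264.5 Mb / 457 s = 55.283 Mbps.
Audio: 320 kbps = 0.320 Mbps.
Video: 55.283 − 0.320 = 54.963 Mbps.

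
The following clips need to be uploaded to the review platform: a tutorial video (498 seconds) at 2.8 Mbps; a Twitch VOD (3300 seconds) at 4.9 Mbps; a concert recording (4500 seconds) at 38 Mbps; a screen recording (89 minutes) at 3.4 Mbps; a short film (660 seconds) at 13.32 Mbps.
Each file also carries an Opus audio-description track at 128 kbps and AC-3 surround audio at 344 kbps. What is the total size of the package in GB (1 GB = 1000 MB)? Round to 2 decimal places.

Audio total: 128 + 344 = 472 kbps = 0.472 Mbps.
tutorial video: 3.272 Mbps × 498 s = 1629.5 Mb
Twitch VOD: 5.372 Mbps × 3300 s = 17727.6 Mb
concert recording: 38.472 Mbps × 4500 s = 173124.0 Mb
screen recording: 3.872 Mbps × 5340 s = 20676.5 Mb
short film: 13.792 Mbps × 660 s = 9102.7 Mb
Total: 222260.3 Mb = 27782.5 MB.
= 27.78 GB.

27.78 GB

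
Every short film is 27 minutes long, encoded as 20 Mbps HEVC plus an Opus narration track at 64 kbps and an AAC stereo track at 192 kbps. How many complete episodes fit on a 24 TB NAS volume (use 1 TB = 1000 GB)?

5851

27 min = 1620 s
Audio total: 64 + 192 = 256 kbps = 0.256 Mbps.
Total bitrate: 20.256 Mbps.
Per item: 20.256 Mbps × 1620 s = 32,815 Mb = 4,102 MB.
Capacity: 24 TB = 192,000,000 Mb; 5851.03 items → 5851 complete.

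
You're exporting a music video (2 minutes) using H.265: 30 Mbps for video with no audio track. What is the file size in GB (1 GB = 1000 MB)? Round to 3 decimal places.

0.450 GB

2 min = 120 s
Total bitrate: 30 Mbps.
Stream data: 30.000 Mbps × 120 s = 3600.0 Mb.
3,600 Mb ÷ 8 = 450.0 MB → 0.45 GB.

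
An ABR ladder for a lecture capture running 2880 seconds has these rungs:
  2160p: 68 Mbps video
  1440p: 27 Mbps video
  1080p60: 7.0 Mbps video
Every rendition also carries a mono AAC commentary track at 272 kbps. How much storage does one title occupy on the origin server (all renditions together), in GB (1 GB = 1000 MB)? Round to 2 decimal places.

37.01 GB

Audio: 272 kbps = 0.272 Mbps.
Sum of rendition bitrates: (68+0.272) + (27+0.272) + (7.0+0.272) = 102.816 Mbps.
× 2880 s = 296,110 Mb = 37,014 MB = 37.01 GB.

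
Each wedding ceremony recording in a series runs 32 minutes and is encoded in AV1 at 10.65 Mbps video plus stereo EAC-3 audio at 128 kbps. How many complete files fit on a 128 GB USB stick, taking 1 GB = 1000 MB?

49

32 min = 1920 s
Audio: 128 kbps = 0.128 Mbps.
Total bitrate: 10.778 Mbps.
Per item: 10.778 Mbps × 1920 s = 20,694 Mb = 2,587 MB.
Capacity: 128 GB = 1,024,000 Mb; 49.48 items → 49 complete.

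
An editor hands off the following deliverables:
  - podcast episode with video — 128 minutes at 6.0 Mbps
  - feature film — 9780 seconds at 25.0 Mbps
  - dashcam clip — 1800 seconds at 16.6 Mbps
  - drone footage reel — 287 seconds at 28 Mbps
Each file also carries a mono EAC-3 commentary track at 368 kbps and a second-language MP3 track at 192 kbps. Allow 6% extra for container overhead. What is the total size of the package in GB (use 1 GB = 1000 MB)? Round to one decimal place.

Audio total: 368 + 192 = 560 kbps = 0.560 Mbps.
podcast episode with video: 6.560 Mbps × 7680 s × 1.06 = 53403.6 Mb
feature film: 25.560 Mbps × 9780 s × 1.06 = 264975.4 Mb
dashcam clip: 17.160 Mbps × 1800 s × 1.06 = 32741.3 Mb
drone footage reel: 28.560 Mbps × 287 s × 1.06 = 8688.5 Mb
Total: 359808.9 Mb = 44976.1 MB.
= 44.98 GB.

45.0 GB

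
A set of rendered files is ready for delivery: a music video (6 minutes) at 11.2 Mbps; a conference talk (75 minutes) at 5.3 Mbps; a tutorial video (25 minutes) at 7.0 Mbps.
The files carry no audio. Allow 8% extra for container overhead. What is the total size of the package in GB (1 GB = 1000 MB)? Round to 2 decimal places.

5.18 GB

music video: 11.200 Mbps × 360 s × 1.08 = 4354.6 Mb
conference talk: 5.300 Mbps × 4500 s × 1.08 = 25758.0 Mb
tutorial video: 7.000 Mbps × 1500 s × 1.08 = 11340.0 Mb
Total: 41452.6 Mb = 5181.6 MB.
= 5.182 GB.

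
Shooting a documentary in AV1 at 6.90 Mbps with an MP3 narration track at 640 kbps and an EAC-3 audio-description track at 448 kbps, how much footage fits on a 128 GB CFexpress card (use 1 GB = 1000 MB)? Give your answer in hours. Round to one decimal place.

Audio total: 640 + 448 = 1088 kbps = 1.088 Mbps.
Total bitrate: 6.90 + 1.088 = 7.988 Mbps.
Capacity: 128 GB = 1,024,000 Mb.
Recording time: 1,024,000 / 7.988 = 128,192 s ≈ 35.6 hours.

35.6 hours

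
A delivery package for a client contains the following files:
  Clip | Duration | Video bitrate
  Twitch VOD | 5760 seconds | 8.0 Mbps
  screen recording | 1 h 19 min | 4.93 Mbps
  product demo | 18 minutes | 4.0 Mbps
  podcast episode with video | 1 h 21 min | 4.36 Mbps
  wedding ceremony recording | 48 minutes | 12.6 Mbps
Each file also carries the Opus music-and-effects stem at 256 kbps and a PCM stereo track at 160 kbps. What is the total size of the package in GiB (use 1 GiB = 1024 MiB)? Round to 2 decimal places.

Audio total: 256 + 160 = 416 kbps = 0.416 Mbps.
Twitch VOD: 8.416 Mbps × 5760 s = 48476.2 Mb
screen recording: 5.346 Mbps × 4740 s = 25340.0 Mb
product demo: 4.416 Mbps × 1080 s = 4769.3 Mb
podcast episode with video: 4.776 Mbps × 4860 s = 23211.4 Mb
wedding ceremony recording: 13.016 Mbps × 2880 s = 37486.1 Mb
Total: 139282.9 Mb = 17410.4 MB.
= 16.21 GiB.

16.21 GiB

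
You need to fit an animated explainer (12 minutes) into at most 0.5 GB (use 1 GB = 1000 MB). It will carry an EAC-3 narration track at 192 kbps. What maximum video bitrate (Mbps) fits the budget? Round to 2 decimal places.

Budget: 0.5 GB = 4000.0 Mb.
12 min = 720 s
Total bitrate budget: 4000.0 Mb / 720 s = 5.556 Mbps.
Audio: 192 kbps = 0.192 Mbps.
Video: 5.556 − 0.192 = 5.364 Mbps.

5.36 Mbps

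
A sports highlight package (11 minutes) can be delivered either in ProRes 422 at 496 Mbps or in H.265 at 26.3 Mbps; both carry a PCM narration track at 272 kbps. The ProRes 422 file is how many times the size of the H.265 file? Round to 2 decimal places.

11 min = 660 s
Audio: 272 kbps = 0.272 Mbps.
ProRes 422: 496.272 Mbps × 660 s = 327539.5 Mb = 38.131 GiB.
H.265: 26.572 Mbps × 660 s = 17537.5 Mb = 2.042 GiB.
Ratio: 38.131 / 2.042 = 18.677.

18.68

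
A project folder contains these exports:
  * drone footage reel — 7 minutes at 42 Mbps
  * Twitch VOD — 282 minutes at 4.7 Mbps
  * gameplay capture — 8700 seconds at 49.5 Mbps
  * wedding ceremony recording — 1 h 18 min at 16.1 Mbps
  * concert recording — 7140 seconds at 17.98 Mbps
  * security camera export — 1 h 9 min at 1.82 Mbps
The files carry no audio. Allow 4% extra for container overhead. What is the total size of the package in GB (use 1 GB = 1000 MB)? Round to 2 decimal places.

96.08 GB

drone footage reel: 42.000 Mbps × 420 s × 1.04 = 18345.6 Mb
Twitch VOD: 4.700 Mbps × 16920 s × 1.04 = 82705.0 Mb
gameplay capture: 49.500 Mbps × 8700 s × 1.04 = 447876.0 Mb
wedding ceremony recording: 16.100 Mbps × 4680 s × 1.04 = 78361.9 Mb
concert recording: 17.980 Mbps × 7140 s × 1.04 = 133512.3 Mb
security camera export: 1.820 Mbps × 4140 s × 1.04 = 7836.2 Mb
Total: 768637.0 Mb = 96079.6 MB.
= 96.08 GB.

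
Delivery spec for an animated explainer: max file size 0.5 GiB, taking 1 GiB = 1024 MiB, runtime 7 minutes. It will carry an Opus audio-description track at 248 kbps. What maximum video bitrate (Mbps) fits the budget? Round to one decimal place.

Budget: 0.5 GiB = 4295.0 Mb.
7 min = 420 s
Total bitrate budget: 4295.0 Mb / 420 s = 10.226 Mbps.
Audio: 248 kbps = 0.248 Mbps.
Video: 10.226 − 0.248 = 9.978 Mbps.

10.0 Mbps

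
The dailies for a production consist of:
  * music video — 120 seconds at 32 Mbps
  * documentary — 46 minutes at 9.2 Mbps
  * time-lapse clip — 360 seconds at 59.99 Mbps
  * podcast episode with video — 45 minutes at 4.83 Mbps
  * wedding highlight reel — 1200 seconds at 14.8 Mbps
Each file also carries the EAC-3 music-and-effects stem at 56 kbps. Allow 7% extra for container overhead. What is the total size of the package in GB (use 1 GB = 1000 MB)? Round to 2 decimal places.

10.97 GB

Audio: 56 kbps = 0.056 Mbps.
music video: 32.056 Mbps × 120 s × 1.07 = 4116.0 Mb
documentary: 9.256 Mbps × 2760 s × 1.07 = 27334.8 Mb
time-lapse clip: 60.046 Mbps × 360 s × 1.07 = 23129.7 Mb
podcast episode with video: 4.886 Mbps × 2700 s × 1.07 = 14115.7 Mb
wedding highlight reel: 14.856 Mbps × 1200 s × 1.07 = 19075.1 Mb
Total: 87771.3 Mb = 10971.4 MB.
= 10.97 GB.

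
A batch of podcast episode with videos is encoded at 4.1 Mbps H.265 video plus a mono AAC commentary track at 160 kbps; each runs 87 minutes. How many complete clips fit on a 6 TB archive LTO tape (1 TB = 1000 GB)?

2158

87 min = 5220 s
Audio: 160 kbps = 0.160 Mbps.
Total bitrate: 4.260 Mbps.
Per item: 4.260 Mbps × 5220 s = 22,237 Mb = 2,780 MB.
Capacity: 6 TB = 48,000,000 Mb; 2158.55 items → 2158 complete.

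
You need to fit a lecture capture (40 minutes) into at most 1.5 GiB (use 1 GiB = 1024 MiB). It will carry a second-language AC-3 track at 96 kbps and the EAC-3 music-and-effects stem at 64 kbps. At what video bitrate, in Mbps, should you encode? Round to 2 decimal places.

5.21 Mbps

Budget: 1.5 GiB = 12884.9 Mb.
40 min = 2400 s
Total bitrate budget: 12884.9 Mb / 2400 s = 5.369 Mbps.
Audio total: 96 + 64 = 160 kbps = 0.160 Mbps.
Video: 5.369 − 0.160 = 5.209 Mbps.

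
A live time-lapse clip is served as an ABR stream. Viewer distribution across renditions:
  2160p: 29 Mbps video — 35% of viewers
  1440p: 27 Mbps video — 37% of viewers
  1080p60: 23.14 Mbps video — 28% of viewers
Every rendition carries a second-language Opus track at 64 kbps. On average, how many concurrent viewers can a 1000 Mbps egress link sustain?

Audio: 64 kbps = 0.064 Mbps.
Average per-viewer bitrate: 0.35×29.064 + 0.37×27.064 + 0.28×23.204 = 26.683 Mbps.
1000 Mbps = 1,000 Mbps; 1,000 / 26.683 = 37.48 → 37.

37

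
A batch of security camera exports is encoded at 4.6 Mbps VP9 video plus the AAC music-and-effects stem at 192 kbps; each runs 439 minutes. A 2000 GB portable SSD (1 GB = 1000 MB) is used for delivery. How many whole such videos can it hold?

439 min = 26340 s
Audio: 192 kbps = 0.192 Mbps.
Total bitrate: 4.792 Mbps.
Per item: 4.792 Mbps × 26340 s = 126,221 Mb = 15,778 MB.
Capacity: 2000 GB = 16,000,000 Mb; 126.76 items → 126 complete.

126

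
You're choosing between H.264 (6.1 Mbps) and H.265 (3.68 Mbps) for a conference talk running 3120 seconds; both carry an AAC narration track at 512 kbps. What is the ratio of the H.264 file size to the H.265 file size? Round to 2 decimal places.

Audio: 512 kbps = 0.512 Mbps.
H.264: 6.612 Mbps × 3120 s = 20629.4 Mb = 2.579 GB.
H.265: 4.192 Mbps × 3120 s = 13079.0 Mb = 1.635 GB.
Ratio: 2.579 / 1.635 = 1.577.

1.58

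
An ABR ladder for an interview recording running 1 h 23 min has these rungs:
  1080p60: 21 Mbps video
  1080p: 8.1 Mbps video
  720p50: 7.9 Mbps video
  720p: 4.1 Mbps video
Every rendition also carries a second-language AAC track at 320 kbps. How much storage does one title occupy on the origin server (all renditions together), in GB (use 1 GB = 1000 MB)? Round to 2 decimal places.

1 h 23 min = 83 min = 4980 s
Audio: 320 kbps = 0.320 Mbps.
Sum of rendition bitrates: (21+0.320) + (8.1+0.320) + (7.9+0.320) + (4.1+0.320) = 42.380 Mbps.
× 4980 s = 211,052 Mb = 26,382 MB = 26.38 GB.

26.38 GB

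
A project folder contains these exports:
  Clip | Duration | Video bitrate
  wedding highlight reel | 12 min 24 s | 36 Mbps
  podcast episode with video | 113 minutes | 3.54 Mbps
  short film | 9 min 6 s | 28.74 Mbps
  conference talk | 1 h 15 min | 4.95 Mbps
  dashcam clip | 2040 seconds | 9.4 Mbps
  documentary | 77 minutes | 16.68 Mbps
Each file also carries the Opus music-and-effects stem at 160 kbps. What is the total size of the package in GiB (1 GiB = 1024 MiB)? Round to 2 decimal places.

Audio: 160 kbps = 0.160 Mbps.
wedding highlight reel: 36.160 Mbps × 744 s = 26903.0 Mb
podcast episode with video: 3.700 Mbps × 6780 s = 25086.0 Mb
short film: 28.900 Mbps × 546 s = 15779.4 Mb
conference talk: 5.110 Mbps × 4500 s = 22995.0 Mb
dashcam clip: 9.560 Mbps × 2040 s = 19502.4 Mb
documentary: 16.840 Mbps × 4620 s = 77800.8 Mb
Total: 188066.6 Mb = 23508.3 MB.
= 21.89 GiB.

21.89 GiB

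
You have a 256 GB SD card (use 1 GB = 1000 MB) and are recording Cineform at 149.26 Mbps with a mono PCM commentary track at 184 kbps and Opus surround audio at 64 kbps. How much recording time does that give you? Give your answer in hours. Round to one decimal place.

3.8 hours

Audio total: 184 + 64 = 248 kbps = 0.248 Mbps.
Total bitrate: 149.26 + 0.248 = 149.508 Mbps.
Capacity: 256 GB = 2,048,000 Mb.
Recording time: 2,048,000 / 149.508 = 13,698 s ≈ 3.81 hours.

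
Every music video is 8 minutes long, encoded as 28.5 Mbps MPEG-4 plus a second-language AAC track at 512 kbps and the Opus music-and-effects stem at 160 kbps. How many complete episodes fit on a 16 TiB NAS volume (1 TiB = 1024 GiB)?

8 min = 480 s
Audio total: 512 + 160 = 672 kbps = 0.672 Mbps.
Total bitrate: 29.172 Mbps.
Per item: 29.172 Mbps × 480 s = 14,003 Mb = 1,750 MB.
Capacity: 16 TiB = 140,737,488 Mb; 10050.84 items → 10050 complete.

10050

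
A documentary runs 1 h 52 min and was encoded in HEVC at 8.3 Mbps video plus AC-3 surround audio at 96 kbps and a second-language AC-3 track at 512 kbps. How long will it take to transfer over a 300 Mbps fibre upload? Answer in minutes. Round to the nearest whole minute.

3 minutes

1 h 52 min = 112 min = 6720 s
Audio total: 96 + 512 = 608 kbps = 0.608 Mbps.
Total bitrate: 8.908 Mbps.
File: 8.908 Mbps × 6720 s = 59861.8 Mb.
At 300 Mbps: 59861.8 / 300 = 199.5 s ≈ 3.33 minutes.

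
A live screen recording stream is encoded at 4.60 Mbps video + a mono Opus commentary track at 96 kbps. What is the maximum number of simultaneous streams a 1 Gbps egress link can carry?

212

Audio: 96 kbps = 0.096 Mbps.
Per-viewer media rate: 4.696 Mbps.
1 Gbps = 1,000 Mbps; 1,000 / 4.696 = 212.95 → 212 viewers.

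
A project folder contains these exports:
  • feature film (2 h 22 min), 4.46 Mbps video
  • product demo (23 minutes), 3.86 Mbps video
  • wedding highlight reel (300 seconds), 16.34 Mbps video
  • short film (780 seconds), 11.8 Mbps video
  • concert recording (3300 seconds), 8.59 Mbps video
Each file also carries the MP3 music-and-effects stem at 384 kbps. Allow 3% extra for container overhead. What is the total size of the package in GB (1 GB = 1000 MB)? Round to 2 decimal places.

11.75 GB

Audio: 384 kbps = 0.384 Mbps.
feature film: 4.844 Mbps × 8520 s × 1.03 = 42509.0 Mb
product demo: 4.244 Mbps × 1380 s × 1.03 = 6032.4 Mb
wedding highlight reel: 16.724 Mbps × 300 s × 1.03 = 5167.7 Mb
short film: 12.184 Mbps × 780 s × 1.03 = 9788.6 Mb
concert recording: 8.974 Mbps × 3300 s × 1.03 = 30502.6 Mb
Total: 94000.4 Mb = 11750.0 MB.
= 11.75 GB.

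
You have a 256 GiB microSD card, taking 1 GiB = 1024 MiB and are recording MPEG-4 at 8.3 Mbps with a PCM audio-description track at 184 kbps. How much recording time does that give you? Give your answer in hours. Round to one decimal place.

72.0 hours

Audio: 184 kbps = 0.184 Mbps.
Total bitrate: 8.3 + 0.184 = 8.484 Mbps.
Capacity: 256 GiB = 2,199,023 Mb.
Recording time: 2,199,023 / 8.484 = 259,197 s ≈ 72.0 hours.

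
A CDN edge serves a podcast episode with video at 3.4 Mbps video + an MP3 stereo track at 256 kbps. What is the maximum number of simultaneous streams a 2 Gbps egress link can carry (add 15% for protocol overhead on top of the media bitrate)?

Audio: 256 kbps = 0.256 Mbps.
Per-viewer media rate: 3.656 Mbps.
On the wire with 15% overhead: 4.204 Mbps.
2 Gbps = 2,000 Mbps; 2,000 / 4.204 = 475.69 → 475 viewers.

475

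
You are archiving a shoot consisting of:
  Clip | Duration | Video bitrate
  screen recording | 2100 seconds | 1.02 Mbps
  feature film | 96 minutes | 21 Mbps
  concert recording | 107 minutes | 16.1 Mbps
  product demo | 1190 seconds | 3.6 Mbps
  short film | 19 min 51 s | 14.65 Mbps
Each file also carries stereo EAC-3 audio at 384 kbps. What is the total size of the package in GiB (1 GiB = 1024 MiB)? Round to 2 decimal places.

Audio: 384 kbps = 0.384 Mbps.
screen recording: 1.404 Mbps × 2100 s = 2948.4 Mb
feature film: 21.384 Mbps × 5760 s = 123171.8 Mb
concert recording: 16.484 Mbps × 6420 s = 105827.3 Mb
product demo: 3.984 Mbps × 1190 s = 4741.0 Mb
short film: 15.034 Mbps × 1191 s = 17905.5 Mb
Total: 254594.0 Mb = 31824.2 MB.
= 29.64 GiB.

29.64 GiB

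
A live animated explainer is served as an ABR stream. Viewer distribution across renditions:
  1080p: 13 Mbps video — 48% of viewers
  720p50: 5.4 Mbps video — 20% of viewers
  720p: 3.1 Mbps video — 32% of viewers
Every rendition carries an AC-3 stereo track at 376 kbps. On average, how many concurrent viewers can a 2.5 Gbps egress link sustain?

287

Audio: 376 kbps = 0.376 Mbps.
Average per-viewer bitrate: 0.48×13.376 + 0.20×5.776 + 0.32×3.476 = 8.688 Mbps.
2.5 Gbps = 2,500 Mbps; 2,500 / 8.688 = 287.75 → 287.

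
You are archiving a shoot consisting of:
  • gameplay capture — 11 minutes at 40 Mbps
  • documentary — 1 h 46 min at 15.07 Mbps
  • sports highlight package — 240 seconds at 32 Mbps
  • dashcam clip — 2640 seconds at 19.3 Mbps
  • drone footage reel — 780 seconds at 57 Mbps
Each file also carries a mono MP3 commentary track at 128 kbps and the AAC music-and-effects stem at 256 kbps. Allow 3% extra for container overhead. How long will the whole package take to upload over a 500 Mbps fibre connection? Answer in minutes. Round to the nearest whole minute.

Audio total: 128 + 256 = 384 kbps = 0.384 Mbps.
gameplay capture: 40.384 Mbps × 660 s × 1.03 = 27453.0 Mb
documentary: 15.454 Mbps × 6360 s × 1.03 = 101236.1 Mb
sports highlight package: 32.384 Mbps × 240 s × 1.03 = 8005.3 Mb
dashcam clip: 19.684 Mbps × 2640 s × 1.03 = 53524.7 Mb
drone footage reel: 57.384 Mbps × 780 s × 1.03 = 46102.3 Mb
Total: 236321.5 Mb = 29540.2 MB.
At 500 Mbps: 236321.5 / 500 = 473 s ≈ 7.88 minutes.

8 minutes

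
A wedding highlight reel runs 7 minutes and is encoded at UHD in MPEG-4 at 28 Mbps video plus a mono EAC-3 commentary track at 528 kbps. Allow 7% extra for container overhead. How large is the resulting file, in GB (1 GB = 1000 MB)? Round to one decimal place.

1.6 GB

7 min = 420 s
Audio: 528 kbps = 0.528 Mbps.
Total bitrate: 28 + 0.528 = 28.528 Mbps.
Stream data: 28.528 Mbps × 420 s = 11981.8 Mb.
With 7% container overhead: ×1.07.
12,820 Mb ÷ 8 = 1,603 MB → 1.603 GB.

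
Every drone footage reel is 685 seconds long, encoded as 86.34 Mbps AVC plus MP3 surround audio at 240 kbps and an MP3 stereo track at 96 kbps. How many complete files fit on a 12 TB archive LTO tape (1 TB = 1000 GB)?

Audio total: 240 + 96 = 336 kbps = 0.336 Mbps.
Total bitrate: 86.676 Mbps.
Per item: 86.676 Mbps × 685 s = 59,373 Mb = 7,422 MB.
Capacity: 12 TB = 96,000,000 Mb; 1616.89 items → 1616 complete.

1616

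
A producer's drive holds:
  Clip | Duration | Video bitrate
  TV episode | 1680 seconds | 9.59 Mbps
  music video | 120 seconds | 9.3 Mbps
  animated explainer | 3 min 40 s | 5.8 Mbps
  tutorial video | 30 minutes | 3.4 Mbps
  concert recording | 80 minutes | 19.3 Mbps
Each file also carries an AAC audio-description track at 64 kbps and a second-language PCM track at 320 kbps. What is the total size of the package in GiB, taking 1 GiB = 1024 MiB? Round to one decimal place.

Audio total: 64 + 320 = 384 kbps = 0.384 Mbps.
TV episode: 9.974 Mbps × 1680 s = 16756.3 Mb
music video: 9.684 Mbps × 120 s = 1162.1 Mb
animated explainer: 6.184 Mbps × 220 s = 1360.5 Mb
tutorial video: 3.784 Mbps × 1800 s = 6811.2 Mb
concert recording: 19.684 Mbps × 4800 s = 94483.2 Mb
Total: 120573.3 Mb = 15071.7 MB.
= 14.04 GiB.

14.0 GiB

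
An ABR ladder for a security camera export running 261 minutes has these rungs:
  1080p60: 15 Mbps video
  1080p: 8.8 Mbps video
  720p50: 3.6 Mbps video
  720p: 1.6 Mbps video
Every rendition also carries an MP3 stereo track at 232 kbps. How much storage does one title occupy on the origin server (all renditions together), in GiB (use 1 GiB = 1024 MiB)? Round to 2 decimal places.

261 min = 15660 s
Audio: 232 kbps = 0.232 Mbps.
Sum of rendition bitrates: (15+0.232) + (8.8+0.232) + (3.6+0.232) + (1.6+0.232) = 29.928 Mbps.
× 15660 s = 468,672 Mb = 58,584 MB = 54.56 GiB.

54.56 GiB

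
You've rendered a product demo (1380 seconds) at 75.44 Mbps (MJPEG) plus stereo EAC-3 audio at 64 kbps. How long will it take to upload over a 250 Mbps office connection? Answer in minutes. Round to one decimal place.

Audio: 64 kbps = 0.064 Mbps.
Total bitrate: 75.504 Mbps.
File: 75.504 Mbps × 1380 s = 104195.5 Mb.
At 250 Mbps: 104195.5 / 250 = 416.8 s ≈ 6.95 minutes.

6.9 minutes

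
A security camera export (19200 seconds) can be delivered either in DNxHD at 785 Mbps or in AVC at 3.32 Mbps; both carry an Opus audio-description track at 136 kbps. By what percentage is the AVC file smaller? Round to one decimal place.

99.6%

Audio: 136 kbps = 0.136 Mbps.
DNxHD: 785.136 Mbps × 19200 s = 15074611.2 Mb = 1884.326 GB.
AVC: 3.456 Mbps × 19200 s = 66355.2 Mb = 8.294 GB.
Reduction: (1 − 8.294/1884.326) × 100 = 99.56%.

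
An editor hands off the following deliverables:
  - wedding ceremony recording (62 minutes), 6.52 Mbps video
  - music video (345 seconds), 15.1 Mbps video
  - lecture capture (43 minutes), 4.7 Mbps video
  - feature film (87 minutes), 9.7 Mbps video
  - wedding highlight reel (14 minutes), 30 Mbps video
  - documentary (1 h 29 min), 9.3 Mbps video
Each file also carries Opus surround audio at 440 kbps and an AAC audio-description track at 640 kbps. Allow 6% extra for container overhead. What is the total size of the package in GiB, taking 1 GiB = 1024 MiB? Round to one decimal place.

Audio total: 440 + 640 = 1080 kbps = 1.080 Mbps.
wedding ceremony recording: 7.600 Mbps × 3720 s × 1.06 = 29968.3 Mb
music video: 16.180 Mbps × 345 s × 1.06 = 5917.0 Mb
lecture capture: 5.780 Mbps × 2580 s × 1.06 = 15807.1 Mb
feature film: 10.780 Mbps × 5220 s × 1.06 = 59647.9 Mb
wedding highlight reel: 31.080 Mbps × 840 s × 1.06 = 27673.6 Mb
documentary: 10.380 Mbps × 5340 s × 1.06 = 58755.0 Mb
Total: 197769.0 Mb = 24721.1 MB.
= 23.02 GiB.

23.0 GiB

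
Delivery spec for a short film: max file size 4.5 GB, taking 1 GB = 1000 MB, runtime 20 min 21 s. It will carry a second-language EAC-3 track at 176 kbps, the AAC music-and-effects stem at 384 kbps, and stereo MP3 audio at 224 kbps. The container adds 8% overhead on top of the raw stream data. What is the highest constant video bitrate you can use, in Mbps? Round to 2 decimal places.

26.52 Mbps

Budget: 4.5 GB = 36000.0 Mb.
Stream payload after overhead: 36000.0 / 1.08 = 33333.3 Mb.
20 min 21 s = 1221 s
Total bitrate budget: 33333.3 Mb / 1221 s = 27.300 Mbps.
Audio total: 176 + 384 + 224 = 784 kbps = 0.784 Mbps.
Video: 27.300 − 0.784 = 26.516 Mbps.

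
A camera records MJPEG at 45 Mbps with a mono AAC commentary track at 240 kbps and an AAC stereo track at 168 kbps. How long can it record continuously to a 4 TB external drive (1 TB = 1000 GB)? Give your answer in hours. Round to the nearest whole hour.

196 hours

Audio total: 240 + 168 = 408 kbps = 0.408 Mbps.
Total bitrate: 45 + 0.408 = 45.408 Mbps.
Capacity: 4 TB = 32,000,000 Mb.
Recording time: 32,000,000 / 45.408 = 704,722 s ≈ 196 hours.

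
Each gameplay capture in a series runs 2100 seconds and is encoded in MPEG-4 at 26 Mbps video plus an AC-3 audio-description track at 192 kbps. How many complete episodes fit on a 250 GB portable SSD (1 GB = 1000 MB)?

Audio: 192 kbps = 0.192 Mbps.
Total bitrate: 26.192 Mbps.
Per item: 26.192 Mbps × 2100 s = 55,003 Mb = 6,875 MB.
Capacity: 250 GB = 2,000,000 Mb; 36.36 items → 36 complete.

36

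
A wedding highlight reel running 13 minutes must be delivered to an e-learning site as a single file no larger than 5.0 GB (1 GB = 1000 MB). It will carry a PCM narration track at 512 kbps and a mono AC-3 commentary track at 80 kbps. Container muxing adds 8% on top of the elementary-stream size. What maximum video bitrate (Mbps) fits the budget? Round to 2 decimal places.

46.89 Mbps

Budget: 5.0 GB = 40000.0 Mb.
Stream payload after overhead: 40000.0 / 1.08 = 37037.0 Mb.
13 min = 780 s
Total bitrate budget: 37037.0 Mb / 780 s = 47.483 Mbps.
Audio total: 512 + 80 = 592 kbps = 0.592 Mbps.
Video: 47.483 − 0.592 = 46.891 Mbps.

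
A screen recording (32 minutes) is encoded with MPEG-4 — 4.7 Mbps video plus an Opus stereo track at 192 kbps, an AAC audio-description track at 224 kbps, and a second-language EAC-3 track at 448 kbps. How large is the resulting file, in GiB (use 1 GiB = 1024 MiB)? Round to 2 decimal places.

32 min = 1920 s
Audio total: 192 + 224 + 448 = 864 kbps = 0.864 Mbps.
Total bitrate: 4.7 + 0.864 = 5.564 Mbps.
Stream data: 5.564 Mbps × 1920 s = 10682.9 Mb.
10,683 Mb = 1,335,360,000 bytes ÷ 1,073,741,824 = 1.244 GiB.

1.24 GiB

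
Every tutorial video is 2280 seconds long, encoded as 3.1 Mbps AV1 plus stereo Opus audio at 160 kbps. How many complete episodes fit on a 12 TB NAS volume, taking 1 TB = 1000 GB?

Audio: 160 kbps = 0.160 Mbps.
Total bitrate: 3.260 Mbps.
Per item: 3.260 Mbps × 2280 s = 7,433 Mb = 929.1 MB.
Capacity: 12 TB = 96,000,000 Mb; 12915.72 items → 12915 complete.

12915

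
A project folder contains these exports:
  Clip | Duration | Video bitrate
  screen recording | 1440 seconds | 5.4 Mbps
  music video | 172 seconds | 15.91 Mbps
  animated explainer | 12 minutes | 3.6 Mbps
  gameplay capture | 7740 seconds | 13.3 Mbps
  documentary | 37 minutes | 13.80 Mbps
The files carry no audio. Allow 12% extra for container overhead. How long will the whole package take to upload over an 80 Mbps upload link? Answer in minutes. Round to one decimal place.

34.2 minutes

screen recording: 5.400 Mbps × 1440 s × 1.12 = 8709.1 Mb
music video: 15.910 Mbps × 172 s × 1.12 = 3064.9 Mb
animated explainer: 3.600 Mbps × 720 s × 1.12 = 2903.0 Mb
gameplay capture: 13.300 Mbps × 7740 s × 1.12 = 115295.0 Mb
documentary: 13.800 Mbps × 2220 s × 1.12 = 34312.3 Mb
Total: 164284.4 Mb = 20535.6 MB.
At 80 Mbps: 164284.4 / 80 = 2054 s ≈ 34.2 minutes.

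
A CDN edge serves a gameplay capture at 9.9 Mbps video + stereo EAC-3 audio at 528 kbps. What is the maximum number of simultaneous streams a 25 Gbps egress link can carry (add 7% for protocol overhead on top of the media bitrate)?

Audio: 528 kbps = 0.528 Mbps.
Per-viewer media rate: 10.428 Mbps.
On the wire with 7% overhead: 11.158 Mbps.
25 Gbps = 25,000 Mbps; 25,000 / 11.158 = 2240.55 → 2240 viewers.

2240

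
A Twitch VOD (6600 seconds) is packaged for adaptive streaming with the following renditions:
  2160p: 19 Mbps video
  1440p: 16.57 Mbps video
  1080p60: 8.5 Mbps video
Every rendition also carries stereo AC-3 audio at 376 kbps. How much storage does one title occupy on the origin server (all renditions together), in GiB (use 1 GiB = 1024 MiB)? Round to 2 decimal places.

Audio: 376 kbps = 0.376 Mbps.
Sum of rendition bitrates: (19+0.376) + (16.57+0.376) + (8.5+0.376) = 45.198 Mbps.
× 6600 s = 298,307 Mb = 37,288 MB = 34.73 GiB.

34.73 GiB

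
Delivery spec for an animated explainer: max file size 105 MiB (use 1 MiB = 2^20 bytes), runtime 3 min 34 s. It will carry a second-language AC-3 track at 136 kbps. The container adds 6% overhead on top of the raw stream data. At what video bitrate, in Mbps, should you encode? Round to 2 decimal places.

3.75 Mbps

Budget: 105 MiB = 880.8 Mb.
Stream payload after overhead: 880.8 / 1.06 = 830.9 Mb.
3 min 34 s = 214 s
Total bitrate budget: 830.9 Mb / 214 s = 3.883 Mbps.
Audio: 136 kbps = 0.136 Mbps.
Video: 3.883 − 0.136 = 3.747 Mbps.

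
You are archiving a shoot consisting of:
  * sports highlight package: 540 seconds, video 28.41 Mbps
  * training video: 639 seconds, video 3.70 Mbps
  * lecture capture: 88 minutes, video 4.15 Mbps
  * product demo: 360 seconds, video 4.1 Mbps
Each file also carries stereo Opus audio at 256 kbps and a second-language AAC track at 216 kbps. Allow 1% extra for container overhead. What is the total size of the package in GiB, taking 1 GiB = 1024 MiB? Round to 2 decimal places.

5.21 GiB

Audio total: 256 + 216 = 472 kbps = 0.472 Mbps.
sports highlight package: 28.882 Mbps × 540 s × 1.01 = 15752.2 Mb
training video: 4.172 Mbps × 639 s × 1.01 = 2692.6 Mb
lecture capture: 4.622 Mbps × 5280 s × 1.01 = 24648.2 Mb
product demo: 4.572 Mbps × 360 s × 1.01 = 1662.4 Mb
Total: 44755.4 Mb = 5594.4 MB.
= 5.210 GiB.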